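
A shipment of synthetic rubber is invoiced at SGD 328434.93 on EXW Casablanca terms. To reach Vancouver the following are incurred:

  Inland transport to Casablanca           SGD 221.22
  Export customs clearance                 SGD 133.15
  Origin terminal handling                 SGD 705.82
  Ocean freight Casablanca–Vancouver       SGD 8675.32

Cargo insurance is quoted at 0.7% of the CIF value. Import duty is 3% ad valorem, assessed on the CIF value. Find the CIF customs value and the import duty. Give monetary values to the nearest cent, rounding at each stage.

Let C be the CIF value. C = EXW price + pre-shipment costs + freight + 0.7% × C
C − 0.7% × C = 328434.93 + 221.22 + 133.15 + 705.82 + 8675.32
0.993 × C = 338170.44
C = 338170.44 / 0.993 = 340554.32
Insurance premium = 0.7% × 340554.32 = 2383.88
Import duty = 340554.32 × 3% = 10216.63

CIF value: SGD 340554.32; import duty: SGD 10216.63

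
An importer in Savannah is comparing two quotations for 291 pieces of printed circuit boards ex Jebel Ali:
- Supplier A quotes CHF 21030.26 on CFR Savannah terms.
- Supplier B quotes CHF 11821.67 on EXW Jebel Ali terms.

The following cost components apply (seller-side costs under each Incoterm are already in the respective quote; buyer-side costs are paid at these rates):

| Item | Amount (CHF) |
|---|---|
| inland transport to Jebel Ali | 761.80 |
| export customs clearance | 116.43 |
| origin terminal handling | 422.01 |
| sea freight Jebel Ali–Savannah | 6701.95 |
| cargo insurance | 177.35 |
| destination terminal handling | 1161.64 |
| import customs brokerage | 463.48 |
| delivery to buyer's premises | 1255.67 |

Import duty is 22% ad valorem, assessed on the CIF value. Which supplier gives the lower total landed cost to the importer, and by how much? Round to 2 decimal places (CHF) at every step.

Supplier B is cheaper by CHF 1471.80

Supplier A (CFR):
CIF value = CFR price + insurance = 21030.26 + 177.35 = 21207.61
Import duty = 21207.61 × 22% = 4665.67
Buyer bears (A): 177.35 + 1161.64 + 463.48 + 1255.67 = 3058.14
Landed cost (A) = invoice 21030.26 + 3058.14 + duty 4665.67 = 28754.07
Supplier B (EXW):
CIF value = EXW price + inland to port + export clearance + origin terminal + freight + insurance = 11821.67 + 761.80 + 116.43 + 422.01 + 6701.95 + 177.35 = 20001.21
Import duty = 20001.21 × 22% = 4400.27
Buyer bears (B): 761.80 + 116.43 + 422.01 + 6701.95 + 177.35 + 1161.64 + 463.48 + 1255.67 = 11060.33
Landed cost (B) = invoice 11821.67 + 11060.33 + duty 4400.27 = 27282.27
Difference = |28754.07 − 27282.27| = 1471.80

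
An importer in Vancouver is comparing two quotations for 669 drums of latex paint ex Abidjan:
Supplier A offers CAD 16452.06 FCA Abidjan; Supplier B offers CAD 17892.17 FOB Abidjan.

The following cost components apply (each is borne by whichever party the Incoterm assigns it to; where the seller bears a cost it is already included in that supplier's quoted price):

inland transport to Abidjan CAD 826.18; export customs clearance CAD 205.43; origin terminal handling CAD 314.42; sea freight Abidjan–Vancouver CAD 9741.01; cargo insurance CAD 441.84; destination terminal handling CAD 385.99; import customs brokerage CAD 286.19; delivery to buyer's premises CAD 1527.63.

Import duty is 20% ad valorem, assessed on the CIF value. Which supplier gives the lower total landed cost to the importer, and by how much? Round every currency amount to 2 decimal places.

Supplier A is cheaper by CAD 1350.82

Supplier A (FCA):
CIF value = FCA price + origin terminal + freight + insurance = 16452.06 + 314.42 + 9741.01 + 441.84 = 26949.33
Import duty = 26949.33 × 20% = 5389.87
Buyer bears (A): 314.42 + 9741.01 + 441.84 + 385.99 + 286.19 + 1527.63 = 12697.08
Landed cost (A) = invoice 16452.06 + 12697.08 + duty 5389.87 = 34539.01
Supplier B (FOB):
CIF value = FOB price + freight + insurance = 17892.17 + 9741.01 + 441.84 = 28075.02
Import duty = 28075.02 × 20% = 5615.00
Buyer bears (B): 9741.01 + 441.84 + 385.99 + 286.19 + 1527.63 = 12382.66
Landed cost (B) = invoice 17892.17 + 12382.66 + duty 5615.00 = 35889.83
Difference = |34539.01 − 35889.83| = 1350.82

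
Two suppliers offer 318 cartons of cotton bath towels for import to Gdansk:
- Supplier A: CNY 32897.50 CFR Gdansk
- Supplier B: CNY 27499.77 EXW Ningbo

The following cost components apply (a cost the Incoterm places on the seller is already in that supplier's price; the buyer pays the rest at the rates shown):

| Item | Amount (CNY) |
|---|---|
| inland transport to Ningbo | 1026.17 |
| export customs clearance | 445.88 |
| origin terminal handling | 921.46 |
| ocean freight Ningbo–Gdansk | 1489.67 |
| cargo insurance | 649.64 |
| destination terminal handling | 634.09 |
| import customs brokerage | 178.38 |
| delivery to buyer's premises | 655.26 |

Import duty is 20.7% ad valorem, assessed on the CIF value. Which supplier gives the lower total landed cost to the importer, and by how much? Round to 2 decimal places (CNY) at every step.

Supplier B is cheaper by CNY 1828.06

Supplier A (CFR):
CIF value = CFR price + insurance = 32897.50 + 649.64 = 33547.14
Import duty = 33547.14 × 20.7% = 6944.26
Buyer bears (A): 649.64 + 634.09 + 178.38 + 655.26 = 2117.37
Landed cost (A) = invoice 32897.50 + 2117.37 + duty 6944.26 = 41959.13
Supplier B (EXW):
CIF value = EXW price + inland to port + export clearance + origin terminal + freight + insurance = 27499.77 + 1026.17 + 445.88 + 921.46 + 1489.67 + 649.64 = 32032.59
Import duty = 32032.59 × 20.7% = 6630.75
Buyer bears (B): 1026.17 + 445.88 + 921.46 + 1489.67 + 649.64 + 634.09 + 178.38 + 655.26 = 6000.55
Landed cost (B) = invoice 27499.77 + 6000.55 + duty 6630.75 = 40131.07
Difference = |41959.13 − 40131.07| = 1828.06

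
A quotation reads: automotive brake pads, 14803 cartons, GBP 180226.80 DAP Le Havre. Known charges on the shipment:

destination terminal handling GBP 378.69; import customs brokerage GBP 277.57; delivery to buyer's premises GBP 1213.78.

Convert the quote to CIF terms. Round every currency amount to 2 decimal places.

Not relevant to the conversion: brokerage — on the buyer under both terms; not part of either seller's price.
From DAP to CIF, the seller no longer bears: destination terminal, delivery.
CIF price = 180226.80 − 378.69 − 1213.78 = 178634.33

CIF price: GBP 178634.33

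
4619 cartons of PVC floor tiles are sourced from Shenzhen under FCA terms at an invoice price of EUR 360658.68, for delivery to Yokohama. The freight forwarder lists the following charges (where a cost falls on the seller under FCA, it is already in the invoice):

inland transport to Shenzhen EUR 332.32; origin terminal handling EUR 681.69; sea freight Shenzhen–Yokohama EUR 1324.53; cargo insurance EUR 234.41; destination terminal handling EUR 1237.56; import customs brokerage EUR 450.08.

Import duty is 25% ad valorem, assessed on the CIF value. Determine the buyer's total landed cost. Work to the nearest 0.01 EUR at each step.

FCA: the seller delivers export-cleared goods to the carrier; the buyer bears costs from that point.
Already in the invoice (seller's account under FCA): inland to port — exclude.
CIF value = FCA price + origin terminal + freight + insurance = 360658.68 + 681.69 + 1324.53 + 234.41 = 362899.31
Import duty = 362899.31 × 25% = 90724.83
Buyer bears: origin terminal 681.69 + freight 1324.53 + insurance 234.41 + destination terminal 1237.56 + brokerage 450.08 + duty 90724.83 = 94653.10
Landed cost = invoice 360658.68 + 94653.10 = 455311.78

Total landed cost: EUR 455311.78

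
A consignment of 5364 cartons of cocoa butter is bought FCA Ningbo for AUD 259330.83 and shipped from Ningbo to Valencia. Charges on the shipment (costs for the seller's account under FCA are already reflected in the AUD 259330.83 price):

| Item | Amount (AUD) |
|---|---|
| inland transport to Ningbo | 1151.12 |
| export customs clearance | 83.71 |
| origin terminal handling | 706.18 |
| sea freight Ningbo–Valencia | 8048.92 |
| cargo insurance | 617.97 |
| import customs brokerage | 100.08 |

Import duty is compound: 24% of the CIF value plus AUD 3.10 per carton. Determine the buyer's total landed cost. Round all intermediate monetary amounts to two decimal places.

Total landed cost: AUD 349921.32

FCA: the seller delivers export-cleared goods to the carrier; the buyer bears costs from that point.
Already in the invoice (seller's account under FCA): inland to port, export clearance — exclude.
CIF value = FCA price + origin terminal + freight + insurance = 259330.83 + 706.18 + 8048.92 + 617.97 = 268703.90
Ad valorem component: 268703.90 × 24% = 64488.94
Specific component: 5364 × 3.10 = 16628.40
Import duty = 64488.94 + 16628.40 = 81117.34
Buyer bears: origin terminal 706.18 + freight 8048.92 + insurance 617.97 + brokerage 100.08 + duty 81117.34 = 90590.49
Landed cost = invoice 259330.83 + 90590.49 = 349921.32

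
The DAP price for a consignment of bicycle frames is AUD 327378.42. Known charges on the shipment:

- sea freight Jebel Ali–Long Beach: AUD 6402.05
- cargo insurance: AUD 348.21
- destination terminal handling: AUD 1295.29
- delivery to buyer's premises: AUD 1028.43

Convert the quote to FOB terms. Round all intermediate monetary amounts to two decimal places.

FOB price: AUD 318304.44

From DAP to FOB, the seller no longer bears: freight, insurance, destination terminal, delivery.
FOB price = 327378.42 − 6402.05 − 348.21 − 1295.29 − 1028.43 = 318304.44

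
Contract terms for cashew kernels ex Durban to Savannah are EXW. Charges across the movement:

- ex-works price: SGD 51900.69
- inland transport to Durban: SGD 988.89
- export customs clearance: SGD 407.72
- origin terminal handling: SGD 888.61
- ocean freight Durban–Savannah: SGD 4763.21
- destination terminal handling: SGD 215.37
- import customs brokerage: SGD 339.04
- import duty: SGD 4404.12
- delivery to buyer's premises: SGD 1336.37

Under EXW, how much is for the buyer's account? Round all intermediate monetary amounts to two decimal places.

EXW: the seller makes goods available at their premises; the buyer bears all onward costs.
Seller's account: goods 51900.69 = 51900.69
Buyer's account: inland to port 988.89 + export clearance 407.72 + origin terminal 888.61 + freight 4763.21 + destination terminal 215.37 + brokerage 339.04 + duty 4404.12 + delivery 1336.37 = 13343.33

Buyer's account: SGD 13343.33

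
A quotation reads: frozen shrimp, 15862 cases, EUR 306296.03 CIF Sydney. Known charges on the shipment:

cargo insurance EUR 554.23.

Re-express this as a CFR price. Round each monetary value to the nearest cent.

From CIF to CFR, the seller no longer bears: insurance.
CFR price = 306296.03 − 554.23 = 305741.80

CFR price: EUR 305741.80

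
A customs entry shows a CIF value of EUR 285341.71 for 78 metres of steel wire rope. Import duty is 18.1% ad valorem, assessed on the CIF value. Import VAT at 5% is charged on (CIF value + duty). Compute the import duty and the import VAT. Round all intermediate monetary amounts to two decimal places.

Import duty: EUR 51646.85; import VAT: EUR 16849.43

Import duty = 285341.71 × 18.1% = 51646.85
VAT base = CIF + duty = 285341.71 + 51646.85 = 336988.56
Import VAT = 336988.56 × 5% = 16849.43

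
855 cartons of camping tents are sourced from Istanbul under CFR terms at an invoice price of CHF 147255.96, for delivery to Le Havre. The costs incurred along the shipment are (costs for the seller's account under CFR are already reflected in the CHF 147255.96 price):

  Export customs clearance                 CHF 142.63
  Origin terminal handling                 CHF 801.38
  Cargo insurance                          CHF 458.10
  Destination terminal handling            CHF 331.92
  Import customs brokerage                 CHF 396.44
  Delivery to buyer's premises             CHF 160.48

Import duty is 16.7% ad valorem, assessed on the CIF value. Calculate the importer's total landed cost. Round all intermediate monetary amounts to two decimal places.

CFR: the seller pays costs through ocean freight to the destination port, but not insurance.
Already in the invoice (seller's account under CFR): export clearance, origin terminal — exclude.
CIF value = CFR price + insurance = 147255.96 + 458.10 = 147714.06
Import duty = 147714.06 × 16.7% = 24668.25
Buyer bears: insurance 458.10 + destination terminal 331.92 + brokerage 396.44 + delivery 160.48 + duty 24668.25 = 26015.19
Landed cost = invoice 147255.96 + 26015.19 = 173271.15

Total landed cost: CHF 173271.15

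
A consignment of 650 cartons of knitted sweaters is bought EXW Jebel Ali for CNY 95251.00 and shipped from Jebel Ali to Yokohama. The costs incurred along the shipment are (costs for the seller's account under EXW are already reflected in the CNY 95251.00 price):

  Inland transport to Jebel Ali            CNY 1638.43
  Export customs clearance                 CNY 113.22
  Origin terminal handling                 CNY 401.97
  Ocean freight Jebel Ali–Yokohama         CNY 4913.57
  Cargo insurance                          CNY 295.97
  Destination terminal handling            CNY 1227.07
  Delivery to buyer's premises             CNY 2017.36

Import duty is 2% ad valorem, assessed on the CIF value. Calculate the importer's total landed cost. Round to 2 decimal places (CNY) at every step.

EXW: the seller makes goods available at their premises; the buyer bears all onward costs.
CIF value = EXW price + inland to port + export clearance + origin terminal + freight + insurance = 95251.00 + 1638.43 + 113.22 + 401.97 + 4913.57 + 295.97 = 102614.16
Import duty = 102614.16 × 2% = 2052.28
Buyer bears: inland to port 1638.43 + export clearance 113.22 + origin terminal 401.97 + freight 4913.57 + insurance 295.97 + destination terminal 1227.07 + delivery 2017.36 + duty 2052.28 = 12659.87
Landed cost = invoice 95251.00 + 12659.87 = 107910.87

Total landed cost: CNY 107910.87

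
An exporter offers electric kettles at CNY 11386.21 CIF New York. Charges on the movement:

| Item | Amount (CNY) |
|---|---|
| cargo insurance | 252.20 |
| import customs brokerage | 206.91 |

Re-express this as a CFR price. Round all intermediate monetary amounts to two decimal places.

Not relevant to the conversion: brokerage — on the buyer under both terms; not part of either seller's price.
From CIF to CFR, the seller no longer bears: insurance.
CFR price = 11386.21 − 252.20 = 11134.01

CFR price: CNY 11134.01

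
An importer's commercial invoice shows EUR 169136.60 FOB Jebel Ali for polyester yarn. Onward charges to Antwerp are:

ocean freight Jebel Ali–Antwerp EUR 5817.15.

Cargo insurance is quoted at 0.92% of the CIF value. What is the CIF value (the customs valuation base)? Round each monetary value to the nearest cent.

Let C be the CIF value. C = FOB price + freight + 0.92% × C
C − 0.92% × C = 169136.60 + 5817.15
0.9908 × C = 174953.75
C = 174953.75 / 0.9908 = 176578.27
Insurance premium = 0.92% × 176578.27 = 1624.52

CIF value: EUR 176578.27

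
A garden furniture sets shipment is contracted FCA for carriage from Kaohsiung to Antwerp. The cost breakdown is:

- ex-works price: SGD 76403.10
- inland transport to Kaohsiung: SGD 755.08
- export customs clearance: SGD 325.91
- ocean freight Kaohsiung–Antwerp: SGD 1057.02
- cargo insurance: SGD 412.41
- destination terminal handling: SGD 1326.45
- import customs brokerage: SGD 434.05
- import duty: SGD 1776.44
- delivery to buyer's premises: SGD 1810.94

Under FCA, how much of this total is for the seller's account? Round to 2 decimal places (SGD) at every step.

FCA: the seller delivers export-cleared goods to the carrier; the buyer bears costs from that point.
Seller's account: goods 76403.10 + inland to port 755.08 + export clearance 325.91 = 77484.09
Buyer's account: freight 1057.02 + insurance 412.41 + destination terminal 1326.45 + brokerage 434.05 + duty 1776.44 + delivery 1810.94 = 6817.31

Seller's account: SGD 77484.09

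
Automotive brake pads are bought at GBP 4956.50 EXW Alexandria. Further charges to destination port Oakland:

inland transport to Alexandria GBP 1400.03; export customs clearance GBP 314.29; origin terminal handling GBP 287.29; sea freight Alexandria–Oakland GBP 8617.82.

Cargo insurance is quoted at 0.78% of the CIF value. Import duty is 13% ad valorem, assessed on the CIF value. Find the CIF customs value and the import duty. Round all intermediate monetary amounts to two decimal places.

Let C be the CIF value. C = EXW price + pre-shipment costs + freight + 0.78% × C
C − 0.78% × C = 4956.50 + 1400.03 + 314.29 + 287.29 + 8617.82
0.9922 × C = 15575.93
C = 15575.93 / 0.9922 = 15698.38
Insurance premium = 0.78% × 15698.38 = 122.45
Import duty = 15698.38 × 13% = 2040.79

CIF value: GBP 15698.38; import duty: GBP 2040.79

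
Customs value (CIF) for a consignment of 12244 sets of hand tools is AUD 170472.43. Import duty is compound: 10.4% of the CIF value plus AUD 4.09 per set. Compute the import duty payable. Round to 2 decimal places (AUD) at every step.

Ad valorem component: 170472.43 × 10.4% = 17729.13
Specific component: 12244 × 4.09 = 50077.96
Import duty = 17729.13 + 50077.96 = 67807.09

Import duty: AUD 67807.09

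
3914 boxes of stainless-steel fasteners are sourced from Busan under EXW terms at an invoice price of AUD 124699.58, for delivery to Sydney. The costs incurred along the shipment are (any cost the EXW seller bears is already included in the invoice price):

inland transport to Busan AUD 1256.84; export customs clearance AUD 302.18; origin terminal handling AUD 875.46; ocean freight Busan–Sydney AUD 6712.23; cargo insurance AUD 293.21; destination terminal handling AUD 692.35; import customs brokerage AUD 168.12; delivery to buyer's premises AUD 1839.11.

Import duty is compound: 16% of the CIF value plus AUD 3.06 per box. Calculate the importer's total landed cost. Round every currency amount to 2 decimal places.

Total landed cost: AUD 170278.24

EXW: the seller makes goods available at their premises; the buyer bears all onward costs.
CIF value = EXW price + inland to port + export clearance + origin terminal + freight + insurance = 124699.58 + 1256.84 + 302.18 + 875.46 + 6712.23 + 293.21 = 134139.50
Ad valorem component: 134139.50 × 16% = 21462.32
Specific component: 3914 × 3.06 = 11976.84
Import duty = 21462.32 + 11976.84 = 33439.16
Buyer bears: inland to port 1256.84 + export clearance 302.18 + origin terminal 875.46 + freight 6712.23 + insurance 293.21 + destination terminal 692.35 + brokerage 168.12 + delivery 1839.11 + duty 33439.16 = 45578.66
Landed cost = invoice 124699.58 + 45578.66 = 170278.24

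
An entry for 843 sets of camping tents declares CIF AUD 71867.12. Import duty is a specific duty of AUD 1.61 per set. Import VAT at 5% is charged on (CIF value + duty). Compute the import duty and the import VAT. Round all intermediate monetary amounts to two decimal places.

Import duty: AUD 1357.23; import VAT: AUD 3661.22

Import duty = 843 × 1.61 = 1357.23
VAT base = CIF + duty = 71867.12 + 1357.23 = 73224.35
Import VAT = 73224.35 × 5% = 3661.22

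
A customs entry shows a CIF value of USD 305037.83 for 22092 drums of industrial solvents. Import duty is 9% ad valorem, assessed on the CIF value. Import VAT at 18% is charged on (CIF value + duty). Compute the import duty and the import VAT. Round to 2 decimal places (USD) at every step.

Import duty = 305037.83 × 9% = 27453.40
VAT base = CIF + duty = 305037.83 + 27453.40 = 332491.23
Import VAT = 332491.23 × 18% = 59848.42

Import duty: USD 27453.40; import VAT: USD 59848.42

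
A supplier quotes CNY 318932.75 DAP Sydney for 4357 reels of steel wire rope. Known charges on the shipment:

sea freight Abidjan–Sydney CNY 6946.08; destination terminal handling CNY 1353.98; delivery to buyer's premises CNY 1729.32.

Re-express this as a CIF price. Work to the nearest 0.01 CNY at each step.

Not relevant to the conversion: freight — on the seller under both DAP and CIF; already in the DAP price and stays in the CIF price.
From DAP to CIF, the seller no longer bears: destination terminal, delivery.
CIF price = 318932.75 − 1353.98 − 1729.32 = 315849.45

CIF price: CNY 315849.45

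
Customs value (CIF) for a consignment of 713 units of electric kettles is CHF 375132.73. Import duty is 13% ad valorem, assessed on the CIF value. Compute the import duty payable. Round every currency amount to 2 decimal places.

Import duty = 375132.73 × 13% = 48767.25

Import duty: CHF 48767.25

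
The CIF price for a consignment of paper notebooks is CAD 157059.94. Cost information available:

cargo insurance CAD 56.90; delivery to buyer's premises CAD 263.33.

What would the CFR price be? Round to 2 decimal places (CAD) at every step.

CFR price: CAD 157003.04

Not relevant to the conversion: delivery — on the buyer under both terms; not part of either seller's price.
From CIF to CFR, the seller no longer bears: insurance.
CFR price = 157059.94 − 56.90 = 157003.04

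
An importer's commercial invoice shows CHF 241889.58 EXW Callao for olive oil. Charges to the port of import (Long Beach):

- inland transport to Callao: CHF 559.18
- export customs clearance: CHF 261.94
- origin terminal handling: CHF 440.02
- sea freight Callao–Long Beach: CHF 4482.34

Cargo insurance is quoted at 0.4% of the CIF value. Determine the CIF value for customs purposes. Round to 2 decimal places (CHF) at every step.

Let C be the CIF value. C = EXW price + pre-shipment costs + freight + 0.4% × C
C − 0.4% × C = 241889.58 + 559.18 + 261.94 + 440.02 + 4482.34
0.996 × C = 247633.06
C = 247633.06 / 0.996 = 248627.57
Insurance premium = 0.4% × 248627.57 = 994.51

CIF value: CHF 248627.57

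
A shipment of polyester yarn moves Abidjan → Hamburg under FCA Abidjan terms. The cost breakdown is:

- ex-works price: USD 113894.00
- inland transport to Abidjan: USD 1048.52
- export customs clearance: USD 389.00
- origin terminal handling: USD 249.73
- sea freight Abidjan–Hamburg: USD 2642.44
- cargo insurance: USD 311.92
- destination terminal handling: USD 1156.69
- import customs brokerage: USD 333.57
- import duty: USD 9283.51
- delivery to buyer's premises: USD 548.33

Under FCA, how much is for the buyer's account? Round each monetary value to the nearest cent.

FCA: the seller delivers export-cleared goods to the carrier; the buyer bears costs from that point.
Seller's account: goods 113894.00 + inland to port 1048.52 + export clearance 389.00 = 115331.52
Buyer's account: origin terminal 249.73 + freight 2642.44 + insurance 311.92 + destination terminal 1156.69 + brokerage 333.57 + duty 9283.51 + delivery 548.33 = 14526.19

Buyer's account: USD 14526.19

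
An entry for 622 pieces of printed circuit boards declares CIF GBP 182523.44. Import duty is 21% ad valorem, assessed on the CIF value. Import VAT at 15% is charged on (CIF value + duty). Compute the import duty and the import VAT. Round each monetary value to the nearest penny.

Import duty: GBP 38329.92; import VAT: GBP 33128.00

Import duty = 182523.44 × 21% = 38329.92
VAT base = CIF + duty = 182523.44 + 38329.92 = 220853.36
Import VAT = 220853.36 × 15% = 33128.00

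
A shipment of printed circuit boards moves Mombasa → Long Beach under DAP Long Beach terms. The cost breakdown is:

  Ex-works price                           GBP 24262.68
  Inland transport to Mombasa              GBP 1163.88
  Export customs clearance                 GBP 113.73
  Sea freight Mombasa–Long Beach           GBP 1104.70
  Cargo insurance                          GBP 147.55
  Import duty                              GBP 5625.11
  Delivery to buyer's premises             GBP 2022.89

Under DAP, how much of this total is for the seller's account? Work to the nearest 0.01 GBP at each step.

DAP: the seller bears all costs to the named destination except import duty and clearance.
Seller's account: goods 24262.68 + inland to port 1163.88 + export clearance 113.73 + freight 1104.70 + insurance 147.55 + delivery 2022.89 = 28815.43
Buyer's account: duty 5625.11 = 5625.11

Seller's account: GBP 28815.43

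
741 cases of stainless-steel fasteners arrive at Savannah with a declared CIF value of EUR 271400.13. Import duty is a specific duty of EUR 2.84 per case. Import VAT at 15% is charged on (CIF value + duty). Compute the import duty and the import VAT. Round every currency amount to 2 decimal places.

Import duty: EUR 2104.44; import VAT: EUR 41025.69

Import duty = 741 × 2.84 = 2104.44
VAT base = CIF + duty = 271400.13 + 2104.44 = 273504.57
Import VAT = 273504.57 × 15% = 41025.69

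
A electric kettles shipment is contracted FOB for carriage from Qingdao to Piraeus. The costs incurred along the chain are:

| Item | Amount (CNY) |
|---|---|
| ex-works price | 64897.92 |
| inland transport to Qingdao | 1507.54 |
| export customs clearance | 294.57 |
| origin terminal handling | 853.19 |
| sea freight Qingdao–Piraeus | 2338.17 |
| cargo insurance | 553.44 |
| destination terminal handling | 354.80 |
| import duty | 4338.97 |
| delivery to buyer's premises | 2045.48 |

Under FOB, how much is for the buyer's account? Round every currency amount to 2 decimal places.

FOB: the seller bears costs until goods are on board at the origin port; the buyer bears freight, insurance and all costs thereafter.
Seller's account: goods 64897.92 + inland to port 1507.54 + export clearance 294.57 + origin terminal 853.19 = 67553.22
Buyer's account: freight 2338.17 + insurance 553.44 + destination terminal 354.80 + duty 4338.97 + delivery 2045.48 = 9630.86

Buyer's account: CNY 9630.86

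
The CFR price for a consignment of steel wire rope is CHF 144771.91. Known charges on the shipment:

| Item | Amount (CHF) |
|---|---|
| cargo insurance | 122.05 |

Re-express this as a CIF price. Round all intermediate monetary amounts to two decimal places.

CIF price: CHF 144893.96

From CFR to CIF, the seller additionally bears: insurance.
CIF price = 144771.91 + 122.05 = 144893.96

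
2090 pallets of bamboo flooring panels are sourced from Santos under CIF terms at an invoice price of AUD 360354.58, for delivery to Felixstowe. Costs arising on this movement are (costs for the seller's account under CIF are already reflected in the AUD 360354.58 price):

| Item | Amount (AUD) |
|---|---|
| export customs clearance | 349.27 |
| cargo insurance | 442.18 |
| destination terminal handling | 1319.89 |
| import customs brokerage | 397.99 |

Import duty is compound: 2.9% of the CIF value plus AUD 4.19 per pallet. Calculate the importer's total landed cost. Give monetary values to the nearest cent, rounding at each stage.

Total landed cost: AUD 381279.84

CIF: the seller pays costs through ocean freight and marine insurance to the destination port.
Already in the invoice (seller's account under CIF): export clearance, insurance — exclude.
The CIF price already equals the CIF value: 360354.58
Ad valorem component: 360354.58 × 2.9% = 10450.28
Specific component: 2090 × 4.19 = 8757.10
Import duty = 10450.28 + 8757.10 = 19207.38
Buyer bears: destination terminal 1319.89 + brokerage 397.99 + duty 19207.38 = 20925.26
Landed cost = invoice 360354.58 + 20925.26 = 381279.84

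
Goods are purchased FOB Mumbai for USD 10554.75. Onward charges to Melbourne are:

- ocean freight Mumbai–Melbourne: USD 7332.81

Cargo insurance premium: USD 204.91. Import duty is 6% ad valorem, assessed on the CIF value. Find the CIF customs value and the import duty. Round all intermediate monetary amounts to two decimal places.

CIF = FOB price + freight + insurance
CIF = 10554.75 + 7332.81 + 204.91 = 18092.47
Import duty = 18092.47 × 6% = 1085.55

CIF value: USD 18092.47; import duty: USD 1085.55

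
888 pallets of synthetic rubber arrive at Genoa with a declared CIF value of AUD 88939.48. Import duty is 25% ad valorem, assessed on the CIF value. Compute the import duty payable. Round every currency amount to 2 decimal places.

Import duty = 88939.48 × 25% = 22234.87

Import duty: AUD 22234.87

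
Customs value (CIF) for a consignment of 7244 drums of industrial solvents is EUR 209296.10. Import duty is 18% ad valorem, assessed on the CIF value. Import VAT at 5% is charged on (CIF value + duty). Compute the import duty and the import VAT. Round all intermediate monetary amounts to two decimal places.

Import duty: EUR 37673.30; import VAT: EUR 12348.47

Import duty = 209296.10 × 18% = 37673.30
VAT base = CIF + duty = 209296.10 + 37673.30 = 246969.40
Import VAT = 246969.40 × 5% = 12348.47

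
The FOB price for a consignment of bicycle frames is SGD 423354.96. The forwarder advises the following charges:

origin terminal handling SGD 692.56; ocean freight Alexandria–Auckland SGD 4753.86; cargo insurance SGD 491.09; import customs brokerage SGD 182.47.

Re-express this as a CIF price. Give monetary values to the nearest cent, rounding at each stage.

Not relevant to the conversion: origin terminal — on the seller under both FOB and CIF; already in the FOB price and stays in the CIF price. brokerage — on the buyer under both terms; not part of either seller's price.
From FOB to CIF, the seller additionally bears: freight, insurance.
CIF price = 423354.96 + 4753.86 + 491.09 = 428599.91

CIF price: SGD 428599.91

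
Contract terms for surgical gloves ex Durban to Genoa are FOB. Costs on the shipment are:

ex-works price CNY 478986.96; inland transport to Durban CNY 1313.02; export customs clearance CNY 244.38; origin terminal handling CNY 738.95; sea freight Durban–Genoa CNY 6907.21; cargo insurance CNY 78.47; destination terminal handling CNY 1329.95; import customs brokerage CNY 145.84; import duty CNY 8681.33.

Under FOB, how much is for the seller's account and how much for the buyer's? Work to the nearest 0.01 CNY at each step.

FOB: the seller bears costs until goods are on board at the origin port; the buyer bears freight, insurance and all costs thereafter.
Seller's account: goods 478986.96 + inland to port 1313.02 + export clearance 244.38 + origin terminal 738.95 = 481283.31
Buyer's account: freight 6907.21 + insurance 78.47 + destination terminal 1329.95 + brokerage 145.84 + duty 8681.33 = 17142.80

Seller: CNY 481283.31; buyer: CNY 17142.80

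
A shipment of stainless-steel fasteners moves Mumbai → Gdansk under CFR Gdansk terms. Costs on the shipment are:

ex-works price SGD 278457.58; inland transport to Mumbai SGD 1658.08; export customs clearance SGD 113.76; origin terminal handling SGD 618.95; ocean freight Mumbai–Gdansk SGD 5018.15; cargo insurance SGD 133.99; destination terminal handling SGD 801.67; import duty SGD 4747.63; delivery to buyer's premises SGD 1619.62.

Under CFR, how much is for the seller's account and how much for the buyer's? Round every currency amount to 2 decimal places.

Seller: SGD 285866.52; buyer: SGD 7302.91

CFR: the seller pays costs through ocean freight to the destination port, but not insurance.
Seller's account: goods 278457.58 + inland to port 1658.08 + export clearance 113.76 + origin terminal 618.95 + freight 5018.15 = 285866.52
Buyer's account: insurance 133.99 + destination terminal 801.67 + duty 4747.63 + delivery 1619.62 = 7302.91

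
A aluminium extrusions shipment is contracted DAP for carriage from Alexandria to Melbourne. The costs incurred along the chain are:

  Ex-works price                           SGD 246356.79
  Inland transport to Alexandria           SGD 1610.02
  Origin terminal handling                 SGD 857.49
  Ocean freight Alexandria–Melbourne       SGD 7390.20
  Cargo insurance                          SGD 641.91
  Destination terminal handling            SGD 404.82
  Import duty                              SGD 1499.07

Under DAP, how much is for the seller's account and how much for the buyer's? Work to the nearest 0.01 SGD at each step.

Seller: SGD 257261.23; buyer: SGD 1499.07

DAP: the seller bears all costs to the named destination except import duty and clearance.
Seller's account: goods 246356.79 + inland to port 1610.02 + origin terminal 857.49 + freight 7390.20 + insurance 641.91 + destination terminal 404.82 = 257261.23
Buyer's account: duty 1499.07 = 1499.07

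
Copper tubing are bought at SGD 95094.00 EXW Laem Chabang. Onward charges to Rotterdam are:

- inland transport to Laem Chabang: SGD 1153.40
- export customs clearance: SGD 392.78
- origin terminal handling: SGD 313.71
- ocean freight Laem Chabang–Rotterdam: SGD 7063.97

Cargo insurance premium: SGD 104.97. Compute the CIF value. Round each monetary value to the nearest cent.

CIF value: SGD 104122.83

CIF = EXW price + pre-shipment costs + freight + insurance
CIF = 95094.00 + 1153.40 + 392.78 + 313.71 + 7063.97 + 104.97 = 104122.83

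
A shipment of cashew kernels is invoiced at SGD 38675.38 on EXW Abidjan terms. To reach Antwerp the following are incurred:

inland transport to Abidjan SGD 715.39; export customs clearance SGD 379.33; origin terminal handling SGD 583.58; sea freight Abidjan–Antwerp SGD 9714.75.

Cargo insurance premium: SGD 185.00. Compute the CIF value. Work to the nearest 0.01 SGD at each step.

CIF value: SGD 50253.43

CIF = EXW price + pre-shipment costs + freight + insurance
CIF = 38675.38 + 715.39 + 379.33 + 583.58 + 9714.75 + 185.00 = 50253.43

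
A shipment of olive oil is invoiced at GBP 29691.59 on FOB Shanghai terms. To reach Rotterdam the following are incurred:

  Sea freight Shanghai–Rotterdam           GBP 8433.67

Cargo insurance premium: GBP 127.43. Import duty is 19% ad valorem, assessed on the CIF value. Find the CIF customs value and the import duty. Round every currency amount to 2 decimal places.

CIF = FOB price + freight + insurance
CIF = 29691.59 + 8433.67 + 127.43 = 38252.69
Import duty = 38252.69 × 19% = 7268.01

CIF value: GBP 38252.69; import duty: GBP 7268.01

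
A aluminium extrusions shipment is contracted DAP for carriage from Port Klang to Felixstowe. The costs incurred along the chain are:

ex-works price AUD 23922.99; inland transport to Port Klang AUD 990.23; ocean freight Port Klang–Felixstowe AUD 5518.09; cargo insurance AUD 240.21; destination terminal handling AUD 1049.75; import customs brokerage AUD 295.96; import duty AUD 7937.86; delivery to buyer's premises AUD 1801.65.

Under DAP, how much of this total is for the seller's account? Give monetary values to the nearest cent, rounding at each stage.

DAP: the seller bears all costs to the named destination except import duty and clearance.
Seller's account: goods 23922.99 + inland to port 990.23 + freight 5518.09 + insurance 240.21 + destination terminal 1049.75 + delivery 1801.65 = 33522.92
Buyer's account: brokerage 295.96 + duty 7937.86 = 8233.82

Seller's account: AUD 33522.92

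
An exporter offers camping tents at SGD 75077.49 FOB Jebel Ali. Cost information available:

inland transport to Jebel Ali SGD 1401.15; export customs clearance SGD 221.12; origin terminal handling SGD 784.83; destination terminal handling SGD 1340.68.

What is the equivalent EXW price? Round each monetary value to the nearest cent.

Not relevant to the conversion: destination terminal — on the buyer under both terms; not part of either seller's price.
From FOB to EXW, the seller no longer bears: inland to port, export clearance, origin terminal.
EXW price = 75077.49 − 1401.15 − 221.12 − 784.83 = 72670.39

EXW price: SGD 72670.39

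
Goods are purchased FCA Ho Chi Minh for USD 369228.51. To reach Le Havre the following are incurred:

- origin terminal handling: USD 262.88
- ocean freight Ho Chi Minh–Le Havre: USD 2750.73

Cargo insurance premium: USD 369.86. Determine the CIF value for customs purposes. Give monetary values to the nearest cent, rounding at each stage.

CIF value: USD 372611.98

CIF = FCA price + pre-shipment costs + freight + insurance
CIF = 369228.51 + 262.88 + 2750.73 + 369.86 = 372611.98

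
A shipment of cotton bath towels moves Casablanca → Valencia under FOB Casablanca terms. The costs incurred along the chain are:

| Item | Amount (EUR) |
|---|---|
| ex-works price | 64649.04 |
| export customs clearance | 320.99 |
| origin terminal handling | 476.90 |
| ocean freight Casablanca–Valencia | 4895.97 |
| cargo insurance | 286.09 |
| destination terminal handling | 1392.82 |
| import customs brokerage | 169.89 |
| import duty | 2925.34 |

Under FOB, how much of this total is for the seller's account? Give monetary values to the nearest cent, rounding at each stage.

Seller's account: EUR 65446.93

FOB: the seller bears costs until goods are on board at the origin port; the buyer bears freight, insurance and all costs thereafter.
Seller's account: goods 64649.04 + export clearance 320.99 + origin terminal 476.90 = 65446.93
Buyer's account: freight 4895.97 + insurance 286.09 + destination terminal 1392.82 + brokerage 169.89 + duty 2925.34 = 9670.11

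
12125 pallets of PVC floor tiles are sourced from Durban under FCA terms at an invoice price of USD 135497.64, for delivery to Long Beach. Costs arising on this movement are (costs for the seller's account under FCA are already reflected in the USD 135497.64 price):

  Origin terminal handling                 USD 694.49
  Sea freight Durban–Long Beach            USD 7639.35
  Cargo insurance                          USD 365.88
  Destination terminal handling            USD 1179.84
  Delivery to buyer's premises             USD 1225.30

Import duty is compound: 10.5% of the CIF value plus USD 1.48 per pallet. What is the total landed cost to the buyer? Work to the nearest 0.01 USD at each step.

FCA: the seller delivers export-cleared goods to the carrier; the buyer bears costs from that point.
CIF value = FCA price + origin terminal + freight + insurance = 135497.64 + 694.49 + 7639.35 + 365.88 = 144197.36
Ad valorem component: 144197.36 × 10.5% = 15140.72
Specific component: 12125 × 1.48 = 17945.00
Import duty = 15140.72 + 17945.00 = 33085.72
Buyer bears: origin terminal 694.49 + freight 7639.35 + insurance 365.88 + destination terminal 1179.84 + delivery 1225.30 + duty 33085.72 = 44190.58
Landed cost = invoice 135497.64 + 44190.58 = 179688.22

Total landed cost: USD 179688.22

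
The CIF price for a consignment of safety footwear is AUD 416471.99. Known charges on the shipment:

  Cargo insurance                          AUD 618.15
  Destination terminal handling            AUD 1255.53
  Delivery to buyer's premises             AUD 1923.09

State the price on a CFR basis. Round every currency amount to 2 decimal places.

Not relevant to the conversion: destination terminal, delivery — on the buyer under both terms; not part of either seller's price.
From CIF to CFR, the seller no longer bears: insurance.
CFR price = 416471.99 − 618.15 = 415853.84

CFR price: AUD 415853.84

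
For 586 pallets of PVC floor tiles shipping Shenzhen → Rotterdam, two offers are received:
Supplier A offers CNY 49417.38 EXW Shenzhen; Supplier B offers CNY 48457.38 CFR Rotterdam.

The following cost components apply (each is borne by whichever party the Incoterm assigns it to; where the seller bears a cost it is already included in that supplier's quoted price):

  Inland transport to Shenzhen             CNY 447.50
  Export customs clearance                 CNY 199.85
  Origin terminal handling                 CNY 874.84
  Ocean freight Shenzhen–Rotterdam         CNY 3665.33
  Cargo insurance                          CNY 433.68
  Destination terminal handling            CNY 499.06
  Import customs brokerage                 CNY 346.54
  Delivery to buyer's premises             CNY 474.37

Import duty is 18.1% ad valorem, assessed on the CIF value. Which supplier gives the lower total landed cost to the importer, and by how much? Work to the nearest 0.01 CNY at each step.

Supplier B is cheaper by CNY 7260.22

Supplier A (EXW):
CIF value = EXW price + inland to port + export clearance + origin terminal + freight + insurance = 49417.38 + 447.50 + 199.85 + 874.84 + 3665.33 + 433.68 = 55038.58
Import duty = 55038.58 × 18.1% = 9961.98
Buyer bears (A): 447.50 + 199.85 + 874.84 + 3665.33 + 433.68 + 499.06 + 346.54 + 474.37 = 6941.17
Landed cost (A) = invoice 49417.38 + 6941.17 + duty 9961.98 = 66320.53
Supplier B (CFR):
CIF value = CFR price + insurance = 48457.38 + 433.68 = 48891.06
Import duty = 48891.06 × 18.1% = 8849.28
Buyer bears (B): 433.68 + 499.06 + 346.54 + 474.37 = 1753.65
Landed cost (B) = invoice 48457.38 + 1753.65 + duty 8849.28 = 59060.31
Difference = |66320.53 − 59060.31| = 7260.22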